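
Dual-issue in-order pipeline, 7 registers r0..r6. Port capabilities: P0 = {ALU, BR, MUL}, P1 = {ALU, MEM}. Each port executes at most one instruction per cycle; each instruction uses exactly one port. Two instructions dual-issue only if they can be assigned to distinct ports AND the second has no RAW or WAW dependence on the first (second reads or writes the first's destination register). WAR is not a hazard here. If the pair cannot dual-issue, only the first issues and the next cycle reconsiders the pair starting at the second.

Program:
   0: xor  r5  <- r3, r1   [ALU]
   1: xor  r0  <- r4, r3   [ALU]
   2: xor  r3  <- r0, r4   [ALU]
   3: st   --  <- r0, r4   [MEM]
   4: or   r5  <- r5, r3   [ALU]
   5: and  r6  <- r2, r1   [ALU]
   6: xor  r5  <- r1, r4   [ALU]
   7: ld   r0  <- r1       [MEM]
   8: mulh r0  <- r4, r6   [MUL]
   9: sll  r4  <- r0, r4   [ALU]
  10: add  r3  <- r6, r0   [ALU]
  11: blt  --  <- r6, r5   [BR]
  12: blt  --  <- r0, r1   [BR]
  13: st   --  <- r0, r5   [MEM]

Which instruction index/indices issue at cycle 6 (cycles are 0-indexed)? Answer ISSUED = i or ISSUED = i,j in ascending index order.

t=0 i0&i1:xor;xor ; 2-wide
t=1 i2&i3:xor;st ; 2-wide
t=2 i4&i5:or;and ; 2-wide
t=3 i6&i7:xor;ld ; 2-wide
t=4 i8:mulh ; RAW r0
t=5 i9&i10:sll;add ; 2-wide
t=6 i11:blt ; no-port BR/BR
t=7 i12&i13:blt;st ; 2-wide

ISSUED = 11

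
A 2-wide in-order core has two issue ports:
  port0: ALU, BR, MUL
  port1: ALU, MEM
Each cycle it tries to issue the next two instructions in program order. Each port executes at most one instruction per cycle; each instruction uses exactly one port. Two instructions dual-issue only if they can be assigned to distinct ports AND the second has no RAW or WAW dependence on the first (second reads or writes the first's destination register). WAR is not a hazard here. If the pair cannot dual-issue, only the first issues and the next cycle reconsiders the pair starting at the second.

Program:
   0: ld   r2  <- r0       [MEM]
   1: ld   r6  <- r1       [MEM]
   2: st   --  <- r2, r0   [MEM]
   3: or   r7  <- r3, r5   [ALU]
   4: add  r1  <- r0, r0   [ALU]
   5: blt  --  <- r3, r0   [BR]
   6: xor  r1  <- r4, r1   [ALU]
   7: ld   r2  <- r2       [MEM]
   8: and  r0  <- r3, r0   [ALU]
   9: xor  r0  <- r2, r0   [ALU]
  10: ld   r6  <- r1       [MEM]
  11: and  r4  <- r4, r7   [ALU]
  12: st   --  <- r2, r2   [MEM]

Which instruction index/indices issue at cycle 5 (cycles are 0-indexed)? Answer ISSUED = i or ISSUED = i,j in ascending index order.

  cy0 -> i0 (ld) no-port MEM/MEM
  cy1 -> i1 (ld) no-port MEM/MEM
  cy2 -> i2,i3 (st or) 2-wide
  cy3 -> i4,i5 (add blt) 2-wide
  cy4 -> i6,i7 (xor ld) 2-wide
  cy5 -> i8 (and) RAW+WAW r0
  cy6 -> i9,i10 (xor ld) 2-wide
  cy7 -> i11,i12 (and st) 2-wide

ISSUED = 8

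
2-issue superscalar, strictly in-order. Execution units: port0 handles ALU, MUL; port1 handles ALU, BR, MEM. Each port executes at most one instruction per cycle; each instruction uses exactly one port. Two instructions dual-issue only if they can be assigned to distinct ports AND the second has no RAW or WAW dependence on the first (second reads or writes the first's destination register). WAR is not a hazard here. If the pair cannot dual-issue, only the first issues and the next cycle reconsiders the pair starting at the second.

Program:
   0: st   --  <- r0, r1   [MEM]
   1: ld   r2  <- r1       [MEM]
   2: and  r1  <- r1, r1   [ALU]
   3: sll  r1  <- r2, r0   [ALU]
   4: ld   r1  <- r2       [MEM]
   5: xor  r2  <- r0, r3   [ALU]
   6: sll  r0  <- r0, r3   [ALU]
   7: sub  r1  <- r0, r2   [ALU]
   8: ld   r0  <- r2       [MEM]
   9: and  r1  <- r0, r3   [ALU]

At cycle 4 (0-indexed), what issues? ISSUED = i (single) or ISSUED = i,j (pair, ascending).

#0 head=0: st.MEM i0 no-port MEM/MEM
#1 head=1: ld.MEM/and.ALU i1,i2 2-wide
#2 head=3: sll.ALU i3 WAW r1
#3 head=4: ld.MEM/xor.ALU i4,i5 2-wide
#4 head=6: sll.ALU i6 RAW r0
#5 head=7: sub.ALU/ld.MEM i7,i8 2-wide
#6 head=9: and.ALU i9 tail

ISSUED = 6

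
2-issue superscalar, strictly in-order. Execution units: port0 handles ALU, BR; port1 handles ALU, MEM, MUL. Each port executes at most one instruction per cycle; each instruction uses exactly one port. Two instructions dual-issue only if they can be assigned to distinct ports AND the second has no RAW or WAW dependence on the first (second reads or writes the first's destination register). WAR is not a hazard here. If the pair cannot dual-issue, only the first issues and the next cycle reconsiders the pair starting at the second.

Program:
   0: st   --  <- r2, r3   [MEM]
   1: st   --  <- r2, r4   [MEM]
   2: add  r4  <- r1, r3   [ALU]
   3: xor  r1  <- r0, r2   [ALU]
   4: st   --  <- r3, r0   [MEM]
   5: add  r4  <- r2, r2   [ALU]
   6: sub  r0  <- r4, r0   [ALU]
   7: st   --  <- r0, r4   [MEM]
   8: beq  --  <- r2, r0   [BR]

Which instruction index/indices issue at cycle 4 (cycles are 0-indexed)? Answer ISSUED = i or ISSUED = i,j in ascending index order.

ISSUED = 6

c0: i0 st.MEM  no-port MEM/MEM
c1: i1/i2 st.MEM/add.ALU  2-wide
c2: i3/i4 xor.ALU/st.MEM  2-wide
c3: i5 add.ALU  RAW r4
c4: i6 sub.ALU  RAW r0
c5: i7/i8 st.MEM/beq.BR  2-wide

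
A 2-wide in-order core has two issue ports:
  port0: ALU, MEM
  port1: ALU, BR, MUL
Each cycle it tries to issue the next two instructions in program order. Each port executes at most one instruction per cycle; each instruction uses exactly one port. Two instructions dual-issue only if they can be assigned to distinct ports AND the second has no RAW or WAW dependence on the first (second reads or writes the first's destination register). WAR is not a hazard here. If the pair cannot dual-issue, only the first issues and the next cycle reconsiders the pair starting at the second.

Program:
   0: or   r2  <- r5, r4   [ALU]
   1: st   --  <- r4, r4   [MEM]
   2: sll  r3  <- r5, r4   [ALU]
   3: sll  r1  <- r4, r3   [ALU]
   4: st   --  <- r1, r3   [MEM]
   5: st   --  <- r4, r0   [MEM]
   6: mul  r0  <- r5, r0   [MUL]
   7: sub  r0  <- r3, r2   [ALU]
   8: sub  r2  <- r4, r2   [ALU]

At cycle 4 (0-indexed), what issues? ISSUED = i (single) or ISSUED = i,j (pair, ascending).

#0 head=0: or.ALU+st.MEM i0+i1 pair
#1 head=2: sll.ALU i2 RAW r3
#2 head=3: sll.ALU i3 RAW r1
#3 head=4: st.MEM i4 no-port MEM/MEM
#4 head=5: st.MEM+mul.MUL i5+i6 pair
#5 head=7: sub.ALU+sub.ALU i7+i8 pair

ISSUED = 5,6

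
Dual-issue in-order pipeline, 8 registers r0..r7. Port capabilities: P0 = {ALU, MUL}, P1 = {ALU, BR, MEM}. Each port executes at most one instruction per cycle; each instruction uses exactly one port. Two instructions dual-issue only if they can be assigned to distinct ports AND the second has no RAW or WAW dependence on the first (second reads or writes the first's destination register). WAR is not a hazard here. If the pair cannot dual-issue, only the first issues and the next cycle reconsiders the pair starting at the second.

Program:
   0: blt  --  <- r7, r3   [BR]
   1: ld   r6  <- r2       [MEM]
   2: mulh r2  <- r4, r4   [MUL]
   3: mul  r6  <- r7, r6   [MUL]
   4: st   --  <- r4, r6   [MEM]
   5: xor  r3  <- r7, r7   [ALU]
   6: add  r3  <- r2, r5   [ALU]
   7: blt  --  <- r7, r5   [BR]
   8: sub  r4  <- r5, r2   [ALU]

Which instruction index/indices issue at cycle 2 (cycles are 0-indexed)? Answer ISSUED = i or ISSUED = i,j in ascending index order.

[0] i0  blt.BR  -- no-port BR/MEM
[1] i1+i2  ld.MEM mulh.MUL  -- dual
[2] i3  mul.MUL  -- RAW r6
[3] i4+i5  st.MEM xor.ALU  -- dual
[4] i6+i7  add.ALU blt.BR  -- dual
[5] i8  sub.ALU  -- tail

ISSUED = 3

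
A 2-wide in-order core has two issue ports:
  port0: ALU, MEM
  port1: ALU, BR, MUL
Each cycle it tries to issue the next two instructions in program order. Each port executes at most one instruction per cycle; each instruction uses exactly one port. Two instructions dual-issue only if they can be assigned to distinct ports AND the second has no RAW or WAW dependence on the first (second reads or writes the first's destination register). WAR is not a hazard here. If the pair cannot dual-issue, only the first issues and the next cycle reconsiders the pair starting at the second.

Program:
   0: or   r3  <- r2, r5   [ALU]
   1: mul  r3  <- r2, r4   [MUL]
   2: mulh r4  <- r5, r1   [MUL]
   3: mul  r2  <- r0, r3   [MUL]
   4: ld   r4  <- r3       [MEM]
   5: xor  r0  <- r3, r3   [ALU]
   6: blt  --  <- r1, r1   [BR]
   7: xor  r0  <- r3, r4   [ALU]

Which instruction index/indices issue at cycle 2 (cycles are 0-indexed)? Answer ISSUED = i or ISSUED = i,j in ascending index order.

ISSUED = 2

t=0 i0:or.ALU ; WAW r3
t=1 i1:mul.MUL ; no-port MUL/MUL
t=2 i2:mulh.MUL ; no-port MUL/MUL
t=3 i3&i4:mul.MUL ld.MEM ; dual
t=4 i5&i6:xor.ALU blt.BR ; dual
t=5 i7:xor.ALU ; tail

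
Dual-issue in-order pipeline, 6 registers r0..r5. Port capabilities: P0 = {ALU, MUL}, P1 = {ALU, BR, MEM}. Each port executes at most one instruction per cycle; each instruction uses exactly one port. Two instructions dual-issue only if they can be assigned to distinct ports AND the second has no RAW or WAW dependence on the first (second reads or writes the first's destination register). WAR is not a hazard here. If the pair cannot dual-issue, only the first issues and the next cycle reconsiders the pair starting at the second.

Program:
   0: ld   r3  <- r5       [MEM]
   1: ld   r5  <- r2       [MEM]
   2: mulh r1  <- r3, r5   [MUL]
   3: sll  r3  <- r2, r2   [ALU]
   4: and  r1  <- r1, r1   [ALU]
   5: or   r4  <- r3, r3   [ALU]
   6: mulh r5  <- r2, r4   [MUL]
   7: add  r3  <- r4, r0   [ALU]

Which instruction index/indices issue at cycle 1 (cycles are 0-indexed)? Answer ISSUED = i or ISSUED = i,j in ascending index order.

ISSUED = 1

0. ld.MEM @i0  | no-port MEM/MEM
1. ld.MEM @i1  | RAW r5
2. mulh.MUL sll.ALU @i2/i3  | 2-wide
3. and.ALU or.ALU @i4/i5  | 2-wide
4. mulh.MUL add.ALU @i6/i7  | 2-wide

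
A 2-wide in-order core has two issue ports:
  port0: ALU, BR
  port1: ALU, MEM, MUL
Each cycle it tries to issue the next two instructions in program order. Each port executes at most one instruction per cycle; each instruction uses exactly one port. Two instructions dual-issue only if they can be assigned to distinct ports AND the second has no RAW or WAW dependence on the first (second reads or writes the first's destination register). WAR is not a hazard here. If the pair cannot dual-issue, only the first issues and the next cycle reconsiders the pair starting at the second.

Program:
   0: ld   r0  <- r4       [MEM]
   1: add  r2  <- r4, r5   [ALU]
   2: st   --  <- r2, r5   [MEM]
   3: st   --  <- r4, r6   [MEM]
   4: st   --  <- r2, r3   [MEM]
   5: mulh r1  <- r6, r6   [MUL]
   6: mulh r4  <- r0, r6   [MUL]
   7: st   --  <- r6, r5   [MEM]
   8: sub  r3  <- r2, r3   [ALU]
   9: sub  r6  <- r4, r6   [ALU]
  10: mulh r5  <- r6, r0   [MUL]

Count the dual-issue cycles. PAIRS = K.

#0 head=0: ld.MEM/add.ALU i0&i1 2-wide
#1 head=2: st.MEM i2 no-port MEM/MEM
#2 head=3: st.MEM i3 no-port MEM/MEM
#3 head=4: st.MEM i4 no-port MEM/MUL
#4 head=5: mulh.MUL i5 no-port MUL/MUL
#5 head=6: mulh.MUL i6 no-port MUL/MEM
#6 head=7: st.MEM/sub.ALU i7&i8 2-wide
#7 head=9: sub.ALU i9 RAW r6
#8 head=10: mulh.MUL i10 tail

PAIRS = 2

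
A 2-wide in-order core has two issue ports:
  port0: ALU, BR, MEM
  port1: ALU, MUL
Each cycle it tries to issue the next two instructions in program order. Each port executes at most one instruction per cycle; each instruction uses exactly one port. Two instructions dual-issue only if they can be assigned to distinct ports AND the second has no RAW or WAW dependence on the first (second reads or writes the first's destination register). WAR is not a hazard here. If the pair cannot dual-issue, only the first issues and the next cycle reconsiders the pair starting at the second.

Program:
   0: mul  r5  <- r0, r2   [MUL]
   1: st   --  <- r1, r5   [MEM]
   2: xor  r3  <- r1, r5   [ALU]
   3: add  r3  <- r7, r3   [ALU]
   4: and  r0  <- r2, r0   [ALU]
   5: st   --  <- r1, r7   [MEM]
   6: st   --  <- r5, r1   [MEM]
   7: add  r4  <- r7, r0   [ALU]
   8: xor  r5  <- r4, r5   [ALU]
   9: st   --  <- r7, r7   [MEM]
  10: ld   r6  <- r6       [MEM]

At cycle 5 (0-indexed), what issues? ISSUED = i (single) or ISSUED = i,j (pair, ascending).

ISSUED = 8,9

#0 head=0: mul i0 RAW r5
#1 head=1: st/xor i1/i2 2-wide
#2 head=3: add/and i3/i4 2-wide
#3 head=5: st i5 no-port MEM/MEM
#4 head=6: st/add i6/i7 2-wide
#5 head=8: xor/st i8/i9 2-wide
#6 head=10: ld i10 tail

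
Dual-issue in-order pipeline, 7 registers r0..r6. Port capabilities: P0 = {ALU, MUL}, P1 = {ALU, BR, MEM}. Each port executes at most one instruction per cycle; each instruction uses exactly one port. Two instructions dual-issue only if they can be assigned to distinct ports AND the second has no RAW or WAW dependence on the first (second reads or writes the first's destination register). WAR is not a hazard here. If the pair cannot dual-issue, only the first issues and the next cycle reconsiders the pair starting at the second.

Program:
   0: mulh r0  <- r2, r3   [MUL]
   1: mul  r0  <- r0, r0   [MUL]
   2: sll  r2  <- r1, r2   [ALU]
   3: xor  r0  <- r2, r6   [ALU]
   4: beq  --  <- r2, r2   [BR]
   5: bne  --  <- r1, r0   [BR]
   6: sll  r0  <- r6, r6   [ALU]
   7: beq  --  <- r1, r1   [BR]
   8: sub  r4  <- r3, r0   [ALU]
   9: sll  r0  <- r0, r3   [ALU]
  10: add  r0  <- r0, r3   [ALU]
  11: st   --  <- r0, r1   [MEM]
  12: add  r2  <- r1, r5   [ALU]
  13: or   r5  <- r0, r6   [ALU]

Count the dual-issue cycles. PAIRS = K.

PAIRS = 5

c0: i0 mulh.MUL  no-port MUL/MUL
c1: i1/i2 mul.MUL;sll.ALU  dual
c2: i3/i4 xor.ALU;beq.BR  dual
c3: i5/i6 bne.BR;sll.ALU  dual
c4: i7/i8 beq.BR;sub.ALU  dual
c5: i9 sll.ALU  RAW+WAW r0
c6: i10 add.ALU  RAW r0
c7: i11/i12 st.MEM;add.ALU  dual
c8: i13 or.ALU  tail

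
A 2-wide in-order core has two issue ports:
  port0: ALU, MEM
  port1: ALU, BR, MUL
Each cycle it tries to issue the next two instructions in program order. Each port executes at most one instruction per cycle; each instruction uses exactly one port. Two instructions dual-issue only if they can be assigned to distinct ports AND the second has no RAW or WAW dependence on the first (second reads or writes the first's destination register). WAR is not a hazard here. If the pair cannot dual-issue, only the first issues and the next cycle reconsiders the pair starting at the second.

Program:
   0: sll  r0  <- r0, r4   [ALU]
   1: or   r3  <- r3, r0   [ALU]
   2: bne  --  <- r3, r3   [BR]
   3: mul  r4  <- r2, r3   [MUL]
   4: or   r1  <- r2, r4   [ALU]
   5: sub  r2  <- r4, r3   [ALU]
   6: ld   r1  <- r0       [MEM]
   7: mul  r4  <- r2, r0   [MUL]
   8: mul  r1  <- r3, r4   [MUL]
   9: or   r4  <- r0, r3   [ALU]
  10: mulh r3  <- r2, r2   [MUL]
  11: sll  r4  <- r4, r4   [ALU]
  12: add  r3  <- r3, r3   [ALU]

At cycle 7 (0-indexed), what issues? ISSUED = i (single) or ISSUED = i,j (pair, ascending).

0. sll @i0  | RAW r0
1. or @i1  | RAW r3
2. bne @i2  | no-port BR/MUL
3. mul @i3  | RAW r4
4. or sub @i4/i5  | 2-wide
5. ld mul @i6/i7  | 2-wide
6. mul or @i8/i9  | 2-wide
7. mulh sll @i10/i11  | 2-wide
8. add @i12  | tail

ISSUED = 10,11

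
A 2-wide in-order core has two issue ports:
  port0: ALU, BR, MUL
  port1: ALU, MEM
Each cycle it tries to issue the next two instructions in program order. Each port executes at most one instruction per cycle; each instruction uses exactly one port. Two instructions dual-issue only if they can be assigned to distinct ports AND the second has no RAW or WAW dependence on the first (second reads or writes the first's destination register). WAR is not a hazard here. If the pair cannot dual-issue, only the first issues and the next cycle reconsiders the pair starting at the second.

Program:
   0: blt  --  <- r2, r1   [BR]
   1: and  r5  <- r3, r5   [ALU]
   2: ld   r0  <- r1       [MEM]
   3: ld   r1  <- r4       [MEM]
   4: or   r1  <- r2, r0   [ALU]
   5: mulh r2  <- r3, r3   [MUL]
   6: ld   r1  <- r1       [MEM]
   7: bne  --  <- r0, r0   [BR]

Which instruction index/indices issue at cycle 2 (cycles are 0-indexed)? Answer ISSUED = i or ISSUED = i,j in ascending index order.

ISSUED = 3

[0] i0,i1  blt and  -- pair
[1] i2  ld  -- no-port MEM/MEM
[2] i3  ld  -- WAW r1
[3] i4,i5  or mulh  -- pair
[4] i6,i7  ld bne  -- pair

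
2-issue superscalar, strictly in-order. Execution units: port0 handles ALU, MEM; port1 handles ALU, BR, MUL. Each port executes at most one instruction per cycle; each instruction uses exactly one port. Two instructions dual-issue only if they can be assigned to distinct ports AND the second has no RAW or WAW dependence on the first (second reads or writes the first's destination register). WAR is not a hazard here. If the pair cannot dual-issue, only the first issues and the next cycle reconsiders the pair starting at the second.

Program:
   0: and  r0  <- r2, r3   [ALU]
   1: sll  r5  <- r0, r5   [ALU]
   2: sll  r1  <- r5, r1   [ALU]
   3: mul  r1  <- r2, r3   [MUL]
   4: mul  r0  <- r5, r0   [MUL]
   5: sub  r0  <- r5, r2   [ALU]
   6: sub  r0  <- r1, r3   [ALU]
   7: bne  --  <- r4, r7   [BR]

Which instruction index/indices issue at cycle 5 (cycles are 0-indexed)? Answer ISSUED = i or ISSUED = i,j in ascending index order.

#0 head=0: and i0 RAW r0
#1 head=1: sll i1 RAW r5
#2 head=2: sll i2 WAW r1
#3 head=3: mul i3 no-port MUL/MUL
#4 head=4: mul i4 WAW r0
#5 head=5: sub i5 WAW r0
#6 head=6: sub+bne i6,i7 pair

ISSUED = 5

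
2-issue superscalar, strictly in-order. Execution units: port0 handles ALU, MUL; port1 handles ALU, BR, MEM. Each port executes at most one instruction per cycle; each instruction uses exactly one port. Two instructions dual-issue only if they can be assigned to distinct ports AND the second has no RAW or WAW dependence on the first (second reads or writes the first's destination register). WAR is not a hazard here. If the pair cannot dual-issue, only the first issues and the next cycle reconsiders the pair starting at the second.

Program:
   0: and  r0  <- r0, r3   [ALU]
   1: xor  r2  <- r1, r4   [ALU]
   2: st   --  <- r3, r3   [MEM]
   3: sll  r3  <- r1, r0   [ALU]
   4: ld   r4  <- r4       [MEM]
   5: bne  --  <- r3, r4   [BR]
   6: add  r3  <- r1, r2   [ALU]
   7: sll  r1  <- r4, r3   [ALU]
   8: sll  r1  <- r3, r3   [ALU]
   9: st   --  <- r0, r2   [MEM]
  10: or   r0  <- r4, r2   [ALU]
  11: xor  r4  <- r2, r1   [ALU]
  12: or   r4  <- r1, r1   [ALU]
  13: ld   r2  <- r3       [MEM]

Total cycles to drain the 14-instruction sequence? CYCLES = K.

CYCLES = 8

0. and/xor @i0&i1  | dual
1. st/sll @i2&i3  | dual
2. ld @i4  | no-port MEM/BR
3. bne/add @i5&i6  | dual
4. sll @i7  | WAW r1
5. sll/st @i8&i9  | dual
6. or/xor @i10&i11  | dual
7. or/ld @i12&i13  | dual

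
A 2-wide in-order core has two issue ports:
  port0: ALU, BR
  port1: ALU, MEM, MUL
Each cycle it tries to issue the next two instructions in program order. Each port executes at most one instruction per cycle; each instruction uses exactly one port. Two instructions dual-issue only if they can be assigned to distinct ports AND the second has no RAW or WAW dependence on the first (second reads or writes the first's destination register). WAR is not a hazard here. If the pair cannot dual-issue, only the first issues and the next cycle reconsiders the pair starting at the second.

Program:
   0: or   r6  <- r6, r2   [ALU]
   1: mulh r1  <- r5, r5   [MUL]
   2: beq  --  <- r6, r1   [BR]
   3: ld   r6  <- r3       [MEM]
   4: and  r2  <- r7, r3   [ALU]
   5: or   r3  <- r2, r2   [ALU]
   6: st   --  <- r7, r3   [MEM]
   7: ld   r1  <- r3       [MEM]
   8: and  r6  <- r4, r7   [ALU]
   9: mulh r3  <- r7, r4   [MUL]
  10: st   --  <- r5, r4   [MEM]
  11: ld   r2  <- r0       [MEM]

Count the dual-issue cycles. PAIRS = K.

PAIRS = 3

[0] i0,i1  or+mulh  -- pair
[1] i2,i3  beq+ld  -- pair
[2] i4  and  -- RAW r2
[3] i5  or  -- RAW r3
[4] i6  st  -- no-port MEM/MEM
[5] i7,i8  ld+and  -- pair
[6] i9  mulh  -- no-port MUL/MEM
[7] i10  st  -- no-port MEM/MEM
[8] i11  ld  -- tail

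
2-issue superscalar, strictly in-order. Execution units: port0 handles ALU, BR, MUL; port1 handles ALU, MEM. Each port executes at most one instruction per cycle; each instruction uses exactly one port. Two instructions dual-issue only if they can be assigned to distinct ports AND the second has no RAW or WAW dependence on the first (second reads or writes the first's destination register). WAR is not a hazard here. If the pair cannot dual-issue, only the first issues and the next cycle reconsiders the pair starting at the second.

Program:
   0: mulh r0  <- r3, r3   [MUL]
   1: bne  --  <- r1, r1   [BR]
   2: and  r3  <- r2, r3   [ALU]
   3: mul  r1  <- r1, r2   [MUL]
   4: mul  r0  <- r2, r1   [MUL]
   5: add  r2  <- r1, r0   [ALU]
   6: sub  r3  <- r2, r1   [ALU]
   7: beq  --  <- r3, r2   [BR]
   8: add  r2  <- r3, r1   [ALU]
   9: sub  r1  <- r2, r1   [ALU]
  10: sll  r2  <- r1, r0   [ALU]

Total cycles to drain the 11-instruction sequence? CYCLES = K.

#0 head=0: mulh.MUL i0 no-port MUL/BR
#1 head=1: bne.BR and.ALU i1/i2 2-wide
#2 head=3: mul.MUL i3 no-port MUL/MUL
#3 head=4: mul.MUL i4 RAW r0
#4 head=5: add.ALU i5 RAW r2
#5 head=6: sub.ALU i6 RAW r3
#6 head=7: beq.BR add.ALU i7/i8 2-wide
#7 head=9: sub.ALU i9 RAW r1
#8 head=10: sll.ALU i10 tail

CYCLES = 9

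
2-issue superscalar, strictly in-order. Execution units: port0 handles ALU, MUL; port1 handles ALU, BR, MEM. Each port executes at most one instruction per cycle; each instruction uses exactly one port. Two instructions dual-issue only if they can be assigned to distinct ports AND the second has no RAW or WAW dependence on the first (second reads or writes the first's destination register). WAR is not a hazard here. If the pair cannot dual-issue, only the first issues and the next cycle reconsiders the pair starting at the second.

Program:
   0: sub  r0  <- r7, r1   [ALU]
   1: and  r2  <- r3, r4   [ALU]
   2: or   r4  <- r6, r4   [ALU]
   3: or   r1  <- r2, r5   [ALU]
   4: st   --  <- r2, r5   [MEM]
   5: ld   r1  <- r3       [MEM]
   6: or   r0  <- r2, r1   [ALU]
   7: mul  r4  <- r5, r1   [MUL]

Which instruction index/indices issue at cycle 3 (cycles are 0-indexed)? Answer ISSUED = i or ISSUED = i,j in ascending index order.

ISSUED = 5

#0 head=0: sub.ALU+and.ALU i0&i1 dual
#1 head=2: or.ALU+or.ALU i2&i3 dual
#2 head=4: st.MEM i4 no-port MEM/MEM
#3 head=5: ld.MEM i5 RAW r1
#4 head=6: or.ALU+mul.MUL i6&i7 dual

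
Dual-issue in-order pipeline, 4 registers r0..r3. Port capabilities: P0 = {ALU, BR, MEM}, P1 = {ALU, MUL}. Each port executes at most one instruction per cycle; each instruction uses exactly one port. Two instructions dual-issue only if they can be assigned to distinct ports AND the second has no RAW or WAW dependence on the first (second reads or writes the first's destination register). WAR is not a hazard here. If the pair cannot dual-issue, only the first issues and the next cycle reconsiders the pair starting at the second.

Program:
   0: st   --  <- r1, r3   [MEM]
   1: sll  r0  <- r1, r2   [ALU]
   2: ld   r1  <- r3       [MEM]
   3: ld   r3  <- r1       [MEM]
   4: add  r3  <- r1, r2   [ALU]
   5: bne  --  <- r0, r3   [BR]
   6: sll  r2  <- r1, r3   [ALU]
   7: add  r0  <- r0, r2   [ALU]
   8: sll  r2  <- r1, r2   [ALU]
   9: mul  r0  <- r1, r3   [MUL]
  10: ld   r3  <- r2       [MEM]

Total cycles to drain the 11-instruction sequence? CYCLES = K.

0. st sll @i0+i1  | 2-wide
1. ld @i2  | no-port MEM/MEM
2. ld @i3  | WAW r3
3. add @i4  | RAW r3
4. bne sll @i5+i6  | 2-wide
5. add sll @i7+i8  | 2-wide
6. mul ld @i9+i10  | 2-wide

CYCLES = 7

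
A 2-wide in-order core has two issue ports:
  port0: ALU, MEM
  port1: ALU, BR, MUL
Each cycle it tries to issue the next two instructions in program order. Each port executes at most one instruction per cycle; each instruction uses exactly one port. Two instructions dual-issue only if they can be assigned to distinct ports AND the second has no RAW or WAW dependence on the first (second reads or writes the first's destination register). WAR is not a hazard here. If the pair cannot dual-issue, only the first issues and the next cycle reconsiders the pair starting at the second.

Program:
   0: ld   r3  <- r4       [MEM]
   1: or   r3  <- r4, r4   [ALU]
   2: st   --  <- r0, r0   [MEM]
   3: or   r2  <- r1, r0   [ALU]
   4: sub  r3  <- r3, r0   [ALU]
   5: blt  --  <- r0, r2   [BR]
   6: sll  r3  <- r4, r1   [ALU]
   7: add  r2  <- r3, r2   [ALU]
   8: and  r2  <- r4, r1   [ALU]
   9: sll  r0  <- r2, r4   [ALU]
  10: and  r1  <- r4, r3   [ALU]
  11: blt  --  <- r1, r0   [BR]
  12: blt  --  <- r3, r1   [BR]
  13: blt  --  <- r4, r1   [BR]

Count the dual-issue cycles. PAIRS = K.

c0: i0 ld  WAW r3
c1: i1+i2 or/st  pair
c2: i3+i4 or/sub  pair
c3: i5+i6 blt/sll  pair
c4: i7 add  WAW r2
c5: i8 and  RAW r2
c6: i9+i10 sll/and  pair
c7: i11 blt  no-port BR/BR
c8: i12 blt  no-port BR/BR
c9: i13 blt  tail

PAIRS = 4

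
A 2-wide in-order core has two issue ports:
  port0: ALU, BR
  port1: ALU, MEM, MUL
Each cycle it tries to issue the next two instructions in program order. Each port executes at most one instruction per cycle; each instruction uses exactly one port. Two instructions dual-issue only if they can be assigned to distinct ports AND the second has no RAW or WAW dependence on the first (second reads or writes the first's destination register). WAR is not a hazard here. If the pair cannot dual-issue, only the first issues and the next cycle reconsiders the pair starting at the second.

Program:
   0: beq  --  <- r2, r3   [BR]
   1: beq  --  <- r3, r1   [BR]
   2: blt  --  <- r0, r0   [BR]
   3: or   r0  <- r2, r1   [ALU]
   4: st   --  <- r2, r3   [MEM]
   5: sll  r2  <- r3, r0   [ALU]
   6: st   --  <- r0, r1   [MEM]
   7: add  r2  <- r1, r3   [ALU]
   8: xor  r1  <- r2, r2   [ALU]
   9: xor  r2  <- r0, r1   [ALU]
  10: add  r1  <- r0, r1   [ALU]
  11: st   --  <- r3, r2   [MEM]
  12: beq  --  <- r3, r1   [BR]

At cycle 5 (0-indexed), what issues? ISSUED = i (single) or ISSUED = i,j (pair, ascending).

ISSUED = 8

#0 head=0: beq i0 no-port BR/BR
#1 head=1: beq i1 no-port BR/BR
#2 head=2: blt+or i2&i3 2-wide
#3 head=4: st+sll i4&i5 2-wide
#4 head=6: st+add i6&i7 2-wide
#5 head=8: xor i8 RAW r1
#6 head=9: xor+add i9&i10 2-wide
#7 head=11: st+beq i11&i12 2-wide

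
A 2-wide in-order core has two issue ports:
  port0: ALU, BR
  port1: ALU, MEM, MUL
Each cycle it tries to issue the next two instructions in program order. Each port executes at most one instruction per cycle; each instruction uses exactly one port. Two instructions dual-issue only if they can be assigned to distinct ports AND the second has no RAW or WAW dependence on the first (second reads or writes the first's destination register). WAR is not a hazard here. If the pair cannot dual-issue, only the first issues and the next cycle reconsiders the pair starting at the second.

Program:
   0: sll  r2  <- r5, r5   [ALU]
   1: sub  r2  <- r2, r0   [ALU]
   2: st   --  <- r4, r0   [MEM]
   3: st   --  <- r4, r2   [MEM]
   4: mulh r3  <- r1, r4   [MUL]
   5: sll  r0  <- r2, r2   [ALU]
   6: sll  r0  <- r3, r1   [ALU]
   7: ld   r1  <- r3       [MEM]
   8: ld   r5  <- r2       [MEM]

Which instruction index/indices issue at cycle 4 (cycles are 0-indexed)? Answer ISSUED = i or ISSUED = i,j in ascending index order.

t=0 i0:sll ; RAW+WAW r2
t=1 i1&i2:sub st ; dual
t=2 i3:st ; no-port MEM/MUL
t=3 i4&i5:mulh sll ; dual
t=4 i6&i7:sll ld ; dual
t=5 i8:ld ; tail

ISSUED = 6,7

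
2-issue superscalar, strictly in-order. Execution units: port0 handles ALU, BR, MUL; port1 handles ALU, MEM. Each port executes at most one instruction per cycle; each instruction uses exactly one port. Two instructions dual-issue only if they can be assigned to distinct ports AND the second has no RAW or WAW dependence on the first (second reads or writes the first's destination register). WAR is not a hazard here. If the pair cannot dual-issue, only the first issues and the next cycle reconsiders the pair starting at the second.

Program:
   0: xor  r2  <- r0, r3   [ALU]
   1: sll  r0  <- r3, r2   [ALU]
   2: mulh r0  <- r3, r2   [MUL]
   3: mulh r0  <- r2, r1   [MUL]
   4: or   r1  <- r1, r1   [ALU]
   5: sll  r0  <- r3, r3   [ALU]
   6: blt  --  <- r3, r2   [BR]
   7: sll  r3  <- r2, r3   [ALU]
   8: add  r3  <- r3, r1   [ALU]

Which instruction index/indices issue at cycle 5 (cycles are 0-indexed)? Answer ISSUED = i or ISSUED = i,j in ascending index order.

ISSUED = 7

#0 head=0: xor i0 RAW r2
#1 head=1: sll i1 WAW r0
#2 head=2: mulh i2 no-port MUL/MUL
#3 head=3: mulh or i3,i4 pair
#4 head=5: sll blt i5,i6 pair
#5 head=7: sll i7 RAW+WAW r3
#6 head=8: add i8 tail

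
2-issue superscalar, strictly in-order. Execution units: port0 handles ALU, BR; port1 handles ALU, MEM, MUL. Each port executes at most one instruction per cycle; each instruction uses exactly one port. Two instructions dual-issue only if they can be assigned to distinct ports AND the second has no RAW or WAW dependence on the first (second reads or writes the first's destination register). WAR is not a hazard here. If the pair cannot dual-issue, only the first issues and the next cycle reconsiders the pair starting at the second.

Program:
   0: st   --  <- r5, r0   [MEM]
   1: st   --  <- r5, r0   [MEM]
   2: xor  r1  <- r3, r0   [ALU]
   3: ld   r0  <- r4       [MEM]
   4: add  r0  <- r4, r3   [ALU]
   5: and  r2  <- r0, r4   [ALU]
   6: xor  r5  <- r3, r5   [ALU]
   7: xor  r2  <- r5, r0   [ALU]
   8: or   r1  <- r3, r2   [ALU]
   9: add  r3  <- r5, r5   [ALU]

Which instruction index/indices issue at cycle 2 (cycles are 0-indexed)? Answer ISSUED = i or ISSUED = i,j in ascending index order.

ISSUED = 3

c0: i0 st  no-port MEM/MEM
c1: i1+i2 st+xor  pair
c2: i3 ld  WAW r0
c3: i4 add  RAW r0
c4: i5+i6 and+xor  pair
c5: i7 xor  RAW r2
c6: i8+i9 or+add  pair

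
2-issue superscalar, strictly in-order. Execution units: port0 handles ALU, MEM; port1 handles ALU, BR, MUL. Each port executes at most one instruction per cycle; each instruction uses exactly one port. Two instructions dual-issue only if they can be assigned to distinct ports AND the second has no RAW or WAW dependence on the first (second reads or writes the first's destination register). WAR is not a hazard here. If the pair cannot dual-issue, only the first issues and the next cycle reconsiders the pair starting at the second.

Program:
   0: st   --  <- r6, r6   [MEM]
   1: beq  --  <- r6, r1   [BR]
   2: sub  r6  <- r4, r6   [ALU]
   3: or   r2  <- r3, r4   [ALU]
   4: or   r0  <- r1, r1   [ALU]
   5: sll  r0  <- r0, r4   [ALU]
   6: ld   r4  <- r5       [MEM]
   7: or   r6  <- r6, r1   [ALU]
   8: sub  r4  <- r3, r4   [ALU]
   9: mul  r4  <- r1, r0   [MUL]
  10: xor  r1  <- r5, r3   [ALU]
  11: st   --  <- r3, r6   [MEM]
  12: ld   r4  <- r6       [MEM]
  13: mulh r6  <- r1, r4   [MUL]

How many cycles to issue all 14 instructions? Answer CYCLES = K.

CYCLES = 9

[0] i0/i1  st.MEM;beq.BR  -- dual
[1] i2/i3  sub.ALU;or.ALU  -- dual
[2] i4  or.ALU  -- RAW+WAW r0
[3] i5/i6  sll.ALU;ld.MEM  -- dual
[4] i7/i8  or.ALU;sub.ALU  -- dual
[5] i9/i10  mul.MUL;xor.ALU  -- dual
[6] i11  st.MEM  -- no-port MEM/MEM
[7] i12  ld.MEM  -- RAW r4
[8] i13  mulh.MUL  -- tail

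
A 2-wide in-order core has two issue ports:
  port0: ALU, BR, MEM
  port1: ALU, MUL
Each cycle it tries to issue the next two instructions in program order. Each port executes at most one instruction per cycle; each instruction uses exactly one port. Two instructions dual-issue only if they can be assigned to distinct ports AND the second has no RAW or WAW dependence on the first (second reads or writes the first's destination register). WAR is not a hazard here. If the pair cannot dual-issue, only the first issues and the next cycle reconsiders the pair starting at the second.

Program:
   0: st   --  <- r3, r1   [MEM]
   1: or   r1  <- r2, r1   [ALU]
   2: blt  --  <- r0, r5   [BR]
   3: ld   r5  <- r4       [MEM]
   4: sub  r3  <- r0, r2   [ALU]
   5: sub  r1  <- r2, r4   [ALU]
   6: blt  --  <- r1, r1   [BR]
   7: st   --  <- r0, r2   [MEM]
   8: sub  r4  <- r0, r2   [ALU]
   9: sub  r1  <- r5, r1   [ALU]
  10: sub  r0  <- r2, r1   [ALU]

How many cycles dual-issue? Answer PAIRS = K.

PAIRS = 3

c0: i0/i1 st.MEM or.ALU  2-wide
c1: i2 blt.BR  no-port BR/MEM
c2: i3/i4 ld.MEM sub.ALU  2-wide
c3: i5 sub.ALU  RAW r1
c4: i6 blt.BR  no-port BR/MEM
c5: i7/i8 st.MEM sub.ALU  2-wide
c6: i9 sub.ALU  RAW r1
c7: i10 sub.ALU  tail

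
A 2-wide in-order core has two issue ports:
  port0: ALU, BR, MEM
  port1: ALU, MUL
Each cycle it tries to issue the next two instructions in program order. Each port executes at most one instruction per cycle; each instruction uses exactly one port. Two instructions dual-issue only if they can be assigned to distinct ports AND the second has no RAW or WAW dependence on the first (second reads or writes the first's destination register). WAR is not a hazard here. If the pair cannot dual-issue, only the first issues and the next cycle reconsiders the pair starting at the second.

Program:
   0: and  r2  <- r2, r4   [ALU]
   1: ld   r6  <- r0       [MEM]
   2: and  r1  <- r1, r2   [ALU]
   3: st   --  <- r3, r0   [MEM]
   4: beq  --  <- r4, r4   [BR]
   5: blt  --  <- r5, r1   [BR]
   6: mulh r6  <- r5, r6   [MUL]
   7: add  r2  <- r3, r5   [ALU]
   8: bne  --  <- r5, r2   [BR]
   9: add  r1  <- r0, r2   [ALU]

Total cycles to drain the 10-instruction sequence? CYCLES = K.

CYCLES = 6

t=0 i0,i1:and.ALU+ld.MEM ; 2-wide
t=1 i2,i3:and.ALU+st.MEM ; 2-wide
t=2 i4:beq.BR ; no-port BR/BR
t=3 i5,i6:blt.BR+mulh.MUL ; 2-wide
t=4 i7:add.ALU ; RAW r2
t=5 i8,i9:bne.BR+add.ALU ; 2-wide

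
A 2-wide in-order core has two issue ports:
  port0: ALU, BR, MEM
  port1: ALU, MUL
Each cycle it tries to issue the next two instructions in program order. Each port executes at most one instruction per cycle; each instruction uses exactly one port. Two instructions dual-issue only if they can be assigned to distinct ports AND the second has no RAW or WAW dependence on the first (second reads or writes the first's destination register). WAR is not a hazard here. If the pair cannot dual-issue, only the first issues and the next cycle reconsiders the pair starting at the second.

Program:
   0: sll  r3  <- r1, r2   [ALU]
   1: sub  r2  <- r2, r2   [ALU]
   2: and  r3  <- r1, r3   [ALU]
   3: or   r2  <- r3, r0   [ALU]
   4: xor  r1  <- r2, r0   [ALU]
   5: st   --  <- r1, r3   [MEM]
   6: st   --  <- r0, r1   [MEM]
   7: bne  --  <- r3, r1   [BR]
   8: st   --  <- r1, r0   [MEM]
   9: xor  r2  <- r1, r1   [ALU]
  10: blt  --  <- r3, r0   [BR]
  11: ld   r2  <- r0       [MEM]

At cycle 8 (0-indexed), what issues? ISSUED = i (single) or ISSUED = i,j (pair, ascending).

ISSUED = 10

0. sll.ALU;sub.ALU @i0&i1  | pair
1. and.ALU @i2  | RAW r3
2. or.ALU @i3  | RAW r2
3. xor.ALU @i4  | RAW r1
4. st.MEM @i5  | no-port MEM/MEM
5. st.MEM @i6  | no-port MEM/BR
6. bne.BR @i7  | no-port BR/MEM
7. st.MEM;xor.ALU @i8&i9  | pair
8. blt.BR @i10  | no-port BR/MEM
9. ld.MEM @i11  | tail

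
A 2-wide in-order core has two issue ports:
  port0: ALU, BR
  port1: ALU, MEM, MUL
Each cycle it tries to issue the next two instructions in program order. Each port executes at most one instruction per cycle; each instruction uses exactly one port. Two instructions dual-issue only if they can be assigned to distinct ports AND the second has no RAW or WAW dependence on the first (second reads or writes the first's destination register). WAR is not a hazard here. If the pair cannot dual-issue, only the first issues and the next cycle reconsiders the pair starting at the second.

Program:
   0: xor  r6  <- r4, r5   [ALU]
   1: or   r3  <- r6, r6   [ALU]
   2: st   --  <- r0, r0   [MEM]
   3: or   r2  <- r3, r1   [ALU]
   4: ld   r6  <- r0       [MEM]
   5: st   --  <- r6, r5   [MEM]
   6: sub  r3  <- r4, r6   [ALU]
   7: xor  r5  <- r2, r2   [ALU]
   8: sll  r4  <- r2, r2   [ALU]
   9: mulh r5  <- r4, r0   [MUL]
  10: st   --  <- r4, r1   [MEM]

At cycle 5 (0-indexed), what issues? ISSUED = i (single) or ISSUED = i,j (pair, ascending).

t=0 i0:xor.ALU ; RAW r6
t=1 i1,i2:or.ALU st.MEM ; pair
t=2 i3,i4:or.ALU ld.MEM ; pair
t=3 i5,i6:st.MEM sub.ALU ; pair
t=4 i7,i8:xor.ALU sll.ALU ; pair
t=5 i9:mulh.MUL ; no-port MUL/MEM
t=6 i10:st.MEM ; tail

ISSUED = 9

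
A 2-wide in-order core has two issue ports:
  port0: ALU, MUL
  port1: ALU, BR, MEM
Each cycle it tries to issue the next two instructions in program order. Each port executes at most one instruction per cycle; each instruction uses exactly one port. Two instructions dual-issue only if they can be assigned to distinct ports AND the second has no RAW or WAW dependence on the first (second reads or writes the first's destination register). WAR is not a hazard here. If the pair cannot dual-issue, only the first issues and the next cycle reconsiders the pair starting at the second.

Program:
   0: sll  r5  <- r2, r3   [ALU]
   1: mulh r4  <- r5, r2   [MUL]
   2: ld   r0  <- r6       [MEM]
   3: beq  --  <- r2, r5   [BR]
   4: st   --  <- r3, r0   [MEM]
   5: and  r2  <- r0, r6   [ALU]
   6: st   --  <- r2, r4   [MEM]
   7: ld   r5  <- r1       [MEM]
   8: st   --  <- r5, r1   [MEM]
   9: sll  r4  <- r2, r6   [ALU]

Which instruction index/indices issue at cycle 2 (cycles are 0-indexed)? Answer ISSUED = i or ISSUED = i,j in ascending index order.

0. sll.ALU @i0  | RAW r5
1. mulh.MUL/ld.MEM @i1&i2  | pair
2. beq.BR @i3  | no-port BR/MEM
3. st.MEM/and.ALU @i4&i5  | pair
4. st.MEM @i6  | no-port MEM/MEM
5. ld.MEM @i7  | no-port MEM/MEM
6. st.MEM/sll.ALU @i8&i9  | pair

ISSUED = 3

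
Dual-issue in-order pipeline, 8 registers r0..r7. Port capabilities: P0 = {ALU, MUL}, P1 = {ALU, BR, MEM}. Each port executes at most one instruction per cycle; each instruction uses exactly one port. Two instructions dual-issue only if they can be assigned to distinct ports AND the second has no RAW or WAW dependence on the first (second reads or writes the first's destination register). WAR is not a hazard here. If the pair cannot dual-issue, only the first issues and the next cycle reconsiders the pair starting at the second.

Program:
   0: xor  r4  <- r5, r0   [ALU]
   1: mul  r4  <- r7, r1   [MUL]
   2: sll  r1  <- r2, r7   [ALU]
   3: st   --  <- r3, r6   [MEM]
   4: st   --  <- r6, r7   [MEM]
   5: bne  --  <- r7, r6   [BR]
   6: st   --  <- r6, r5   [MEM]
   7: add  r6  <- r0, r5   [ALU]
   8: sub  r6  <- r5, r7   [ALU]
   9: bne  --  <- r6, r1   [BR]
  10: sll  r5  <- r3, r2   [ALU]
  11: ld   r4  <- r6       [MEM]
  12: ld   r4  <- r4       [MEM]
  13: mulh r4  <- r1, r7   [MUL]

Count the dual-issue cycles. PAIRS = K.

  cy0 -> i0 (xor.ALU) WAW r4
  cy1 -> i1,i2 (mul.MUL/sll.ALU) pair
  cy2 -> i3 (st.MEM) no-port MEM/MEM
  cy3 -> i4 (st.MEM) no-port MEM/BR
  cy4 -> i5 (bne.BR) no-port BR/MEM
  cy5 -> i6,i7 (st.MEM/add.ALU) pair
  cy6 -> i8 (sub.ALU) RAW r6
  cy7 -> i9,i10 (bne.BR/sll.ALU) pair
  cy8 -> i11 (ld.MEM) no-port MEM/MEM
  cy9 -> i12 (ld.MEM) WAW r4
  cy10 -> i13 (mulh.MUL) tail

PAIRS = 3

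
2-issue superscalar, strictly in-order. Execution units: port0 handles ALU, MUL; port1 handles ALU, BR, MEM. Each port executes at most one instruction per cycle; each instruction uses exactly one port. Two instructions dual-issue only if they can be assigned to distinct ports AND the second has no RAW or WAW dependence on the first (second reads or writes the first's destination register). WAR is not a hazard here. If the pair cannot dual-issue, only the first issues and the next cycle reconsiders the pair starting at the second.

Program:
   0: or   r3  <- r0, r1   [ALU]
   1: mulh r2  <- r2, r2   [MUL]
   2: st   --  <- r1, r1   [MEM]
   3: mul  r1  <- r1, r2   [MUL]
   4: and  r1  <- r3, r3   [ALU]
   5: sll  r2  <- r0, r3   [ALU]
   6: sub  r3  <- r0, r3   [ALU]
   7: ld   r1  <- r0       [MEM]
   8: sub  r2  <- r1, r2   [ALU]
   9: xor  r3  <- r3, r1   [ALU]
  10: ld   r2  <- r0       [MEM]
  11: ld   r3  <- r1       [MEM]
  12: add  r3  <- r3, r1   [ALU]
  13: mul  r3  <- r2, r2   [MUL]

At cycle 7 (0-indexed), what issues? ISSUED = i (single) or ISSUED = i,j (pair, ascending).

ISSUED = 12

0. or.ALU+mulh.MUL @i0,i1  | dual
1. st.MEM+mul.MUL @i2,i3  | dual
2. and.ALU+sll.ALU @i4,i5  | dual
3. sub.ALU+ld.MEM @i6,i7  | dual
4. sub.ALU+xor.ALU @i8,i9  | dual
5. ld.MEM @i10  | no-port MEM/MEM
6. ld.MEM @i11  | RAW+WAW r3
7. add.ALU @i12  | WAW r3
8. mul.MUL @i13  | tail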